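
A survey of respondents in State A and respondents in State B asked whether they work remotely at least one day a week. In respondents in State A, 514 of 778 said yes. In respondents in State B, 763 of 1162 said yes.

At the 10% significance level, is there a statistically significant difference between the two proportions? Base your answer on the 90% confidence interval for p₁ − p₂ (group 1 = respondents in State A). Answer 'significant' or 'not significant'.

not significant

p̂₁ = 514/778 = 0.6607 and p̂₂ = 763/1162 = 0.6566.
SE₁ = √(p̂₁(1−p̂₁)/n₁) = √(0.6607·0.3393/778) = 0.01697; SE₂ = √(0.6566·0.3434/1162) = 0.01393.
Independent samples: SE of the difference = √(SE₁² + SE₂²) = √(0.0002879809 + 0.0001940449) = 0.02196.
z* for 90% confidence is 1.645, so the margin of error is 1.645 × 0.02196 = 0.03612.
Point estimate p̂₁ − p̂₂ = 0.6607 − 0.6566 = 0.0041.
0.0041 ± 0.03612 → (-0.03202, 0.04022).
The interval (-0.03202, 0.04022) contains 0, so the difference is not significant.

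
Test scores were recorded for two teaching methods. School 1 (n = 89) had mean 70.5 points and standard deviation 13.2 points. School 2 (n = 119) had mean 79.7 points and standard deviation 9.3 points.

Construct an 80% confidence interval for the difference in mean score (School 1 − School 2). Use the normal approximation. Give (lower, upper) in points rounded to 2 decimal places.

(-11.30, -7.10)

Standard errors of each mean: 13.2/√89 = 1.3992 and 9.3/√119 = 0.8525.
SE(x̄₁ − x̄₂) = √(1.3992² + 0.8525²) = 1.6384 for independent samples with unequal variances.
With z* = 1.282, the margin is 1.282 × 1.6384 = 2.1004.
x̄₁ − x̄₂ = 70.5 − 79.7 = -9.2000; the interval is -9.2000 ± 2.1004 = (-11.30, -7.10).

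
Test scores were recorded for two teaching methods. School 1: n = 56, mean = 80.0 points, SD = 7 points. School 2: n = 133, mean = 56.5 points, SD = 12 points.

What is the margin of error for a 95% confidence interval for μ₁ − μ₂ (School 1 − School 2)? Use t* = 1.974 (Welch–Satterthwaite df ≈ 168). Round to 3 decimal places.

SE₁ = s₁/√n₁ = 7/√56 = 0.9354; SE₂ = 12/√133 = 1.0405.
Independent samples, unequal variances: SE_diff = √(SE₁² + SE₂²) = √(0.87497316 + 1.08264025) = 1.3991.
t* = 1.974, so margin of error = 1.974 × 1.3991 = 2.7618.

2.762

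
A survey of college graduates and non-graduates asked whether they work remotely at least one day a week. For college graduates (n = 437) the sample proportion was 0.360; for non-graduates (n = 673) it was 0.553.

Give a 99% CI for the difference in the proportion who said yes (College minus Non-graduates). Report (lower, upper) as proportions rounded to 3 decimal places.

Each SE is √(p̂(1−p̂)/n): √(0.3600·0.6400/437) = 0.02296 and √(0.5530·0.4470/673) = 0.01916.
SE(p̂₁ − p̂₂) = √(SE₁² + SE₂²) = √(0.0005271616 + 0.0003671056) = 0.02990, since the two samples are independent.
At 99% confidence z* = 2.576; margin = 2.576 × 0.02990 = 0.07702.
The difference is 0.3600 − 0.5530 = -0.1930, so the interval is -0.1930 ± 0.07702 = (-0.270, -0.116).

(-0.270, -0.116)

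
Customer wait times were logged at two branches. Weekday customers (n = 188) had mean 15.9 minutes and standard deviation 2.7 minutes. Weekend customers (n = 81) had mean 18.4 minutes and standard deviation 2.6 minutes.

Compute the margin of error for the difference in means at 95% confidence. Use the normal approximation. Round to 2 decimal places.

Per-group SEs: s₁/√n₁ = 2.7/√188 = 0.1969, s₂/√n₂ = 2.6/√81 = 0.2889.
Unpooled SE of the difference: √(0.03876961 + 0.08346321) = 0.3496.
Margin of error = z* · SE = 1.960 × 0.3496 = 0.6852.

0.69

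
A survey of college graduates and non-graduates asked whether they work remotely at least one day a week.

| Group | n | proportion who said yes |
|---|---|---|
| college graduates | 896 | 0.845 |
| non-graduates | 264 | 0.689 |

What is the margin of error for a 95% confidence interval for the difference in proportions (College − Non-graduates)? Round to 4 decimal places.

SE₁ = √(p̂₁(1−p̂₁)/n₁) = √(0.8450·0.1550/896) = 0.01209; SE₂ = √(0.6890·0.3110/264) = 0.02849.
Independent samples: SE of the difference = √(SE₁² + SE₂²) = √(0.0001461681 + 0.0008116801) = 0.03095.
z* for 95% confidence is 1.960, so the margin of error is 1.960 × 0.03095 = 0.06066.

0.0607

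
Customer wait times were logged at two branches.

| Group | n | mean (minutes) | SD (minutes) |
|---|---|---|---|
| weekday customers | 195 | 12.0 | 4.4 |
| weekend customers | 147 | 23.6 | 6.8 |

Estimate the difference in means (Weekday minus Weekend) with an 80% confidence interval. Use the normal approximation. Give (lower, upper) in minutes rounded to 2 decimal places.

SE₁ = s₁/√n₁ = 4.4/√195 = 0.3151; SE₂ = 6.8/√147 = 0.5609.
Independent samples, unequal variances: SE_diff = √(SE₁² + SE₂²) = √(0.09928801 + 0.31460881) = 0.6433.
z* = 1.282, so margin of error = 1.282 × 0.6433 = 0.8247.
Difference in means = 12.0 − 23.6 = -11.6000.
-11.6000 ± 0.8247 → (-12.42, -10.78).

(-12.42, -10.78)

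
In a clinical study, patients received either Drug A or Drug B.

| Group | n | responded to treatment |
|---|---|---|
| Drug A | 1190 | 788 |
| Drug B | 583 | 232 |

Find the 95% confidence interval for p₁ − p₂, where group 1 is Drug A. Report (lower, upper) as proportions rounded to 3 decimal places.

First, p̂₁ = 788/1190 = 0.6622; p̂₂ = 232/583 = 0.3979.
The two standard errors are √(0.6622×0.3378/1190) = 0.01371 and √(0.3979×0.6021/583) = 0.02027.
Because the samples are independent, SE_diff = √(0.01371² + 0.02027²) = 0.02447.
Using z* = 1.960 for 95%, ME = 1.960 × 0.02447 = 0.04796.
p̂₁ − p̂₂ = 0.2643; interval 0.2643 ± 0.04796 gives (0.216, 0.312).

(0.216, 0.312)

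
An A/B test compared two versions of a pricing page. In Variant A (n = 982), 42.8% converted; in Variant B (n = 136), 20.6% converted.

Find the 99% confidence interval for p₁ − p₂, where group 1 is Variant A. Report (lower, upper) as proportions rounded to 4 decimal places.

The two standard errors are √(0.4280×0.5720/982) = 0.01579 and √(0.2060×0.7940/136) = 0.03468.
Because the samples are independent, SE_diff = √(0.01579² + 0.03468²) = 0.03811.
Using z* = 2.576 for 99%, ME = 2.576 × 0.03811 = 0.09817.
p̂₁ − p̂₂ = 0.2220; interval 0.2220 ± 0.09817 gives (0.1238, 0.3202).

(0.1238, 0.3202)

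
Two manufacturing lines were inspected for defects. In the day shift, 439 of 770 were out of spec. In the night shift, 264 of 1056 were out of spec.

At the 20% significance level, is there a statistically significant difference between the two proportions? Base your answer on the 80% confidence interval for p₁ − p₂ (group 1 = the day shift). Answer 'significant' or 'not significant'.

Sample proportions: 439/770 = 0.5701, 264/1056 = 0.2500.
Each SE is √(p̂(1−p̂)/n): √(0.5701·0.4299/770) = 0.01784 and √(0.2500·0.7500/1056) = 0.01333.
SE(p̂₁ − p̂₂) = √(SE₁² + SE₂²) = √(0.0003182656 + 0.0001776889) = 0.02227, since the two samples are independent.
At 80% confidence z* = 1.282; margin = 1.282 × 0.02227 = 0.02855.
The difference is 0.5701 − 0.2500 = 0.3201, so the interval is 0.3201 ± 0.02855 = (0.29155, 0.34865).
The interval (0.29155, 0.34865) does not contain 0, so the difference is significant.

significant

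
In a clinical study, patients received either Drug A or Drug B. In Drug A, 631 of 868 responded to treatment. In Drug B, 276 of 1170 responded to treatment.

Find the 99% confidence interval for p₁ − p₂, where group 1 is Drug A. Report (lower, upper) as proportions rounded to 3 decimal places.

(0.441, 0.541)

p̂₁ = 631/868 = 0.7270 and p̂₂ = 276/1170 = 0.2359.
SE₁ = √(p̂₁(1−p̂₁)/n₁) = √(0.7270·0.2730/868) = 0.01512; SE₂ = √(0.2359·0.7641/1170) = 0.01241.
Independent samples: SE of the difference = √(SE₁² + SE₂²) = √(0.0002286144 + 0.0001540081) = 0.01956.
z* for 99% confidence is 2.576, so the margin of error is 2.576 × 0.01956 = 0.05039.
Point estimate p̂₁ − p̂₂ = 0.7270 − 0.2359 = 0.4911.
0.4911 ± 0.05039 → (0.441, 0.541).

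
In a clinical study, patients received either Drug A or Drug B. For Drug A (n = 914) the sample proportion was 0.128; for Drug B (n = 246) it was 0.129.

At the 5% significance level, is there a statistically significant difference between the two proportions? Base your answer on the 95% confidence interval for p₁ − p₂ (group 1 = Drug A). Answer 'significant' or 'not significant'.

not significant

The two standard errors are √(0.1280×0.8720/914) = 0.01105 and √(0.1290×0.8710/246) = 0.02137.
Because the samples are independent, SE_diff = √(0.01105² + 0.02137²) = 0.02406.
Using z* = 1.960 for 95%, ME = 1.960 × 0.02406 = 0.04716.
p̂₁ − p̂₂ = -0.0010; interval -0.0010 ± 0.04716 gives (-0.04816, 0.04616).
The interval (-0.04816, 0.04616) contains 0, so the difference is not significant.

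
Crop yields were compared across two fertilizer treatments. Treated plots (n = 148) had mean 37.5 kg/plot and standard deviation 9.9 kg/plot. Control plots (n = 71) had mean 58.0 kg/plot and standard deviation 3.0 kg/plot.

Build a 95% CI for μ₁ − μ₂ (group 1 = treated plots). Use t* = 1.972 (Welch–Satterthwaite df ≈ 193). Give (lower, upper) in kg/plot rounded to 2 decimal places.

(-22.25, -18.75)

Standard errors of each mean: 9.9/√148 = 0.8138 and 3.0/√71 = 0.3560.
SE(x̄₁ − x̄₂) = √(0.8138² + 0.3560²) = 0.8883 for independent samples with unequal variances.
With t* = 1.972, the margin is 1.972 × 0.8883 = 1.7517.
x̄₁ − x̄₂ = 37.5 − 58.0 = -20.5000; the interval is -20.5000 ± 1.7517 = (-22.25, -18.75).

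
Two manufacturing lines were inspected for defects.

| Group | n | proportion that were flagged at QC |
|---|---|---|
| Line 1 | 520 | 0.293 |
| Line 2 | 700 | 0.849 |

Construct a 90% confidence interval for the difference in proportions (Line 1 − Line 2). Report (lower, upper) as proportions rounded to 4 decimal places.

Each SE is √(p̂(1−p̂)/n): √(0.2930·0.7070/520) = 0.01996 and √(0.8490·0.1510/700) = 0.01353.
SE(p̂₁ − p̂₂) = √(SE₁² + SE₂²) = √(0.0003984016 + 0.0001830609) = 0.02411, since the two samples are independent.
At 90% confidence z* = 1.645; margin = 1.645 × 0.02411 = 0.03966.
The difference is 0.2930 − 0.8490 = -0.5560, so the interval is -0.5560 ± 0.03966 = (-0.5957, -0.5163).

(-0.5957, -0.5163)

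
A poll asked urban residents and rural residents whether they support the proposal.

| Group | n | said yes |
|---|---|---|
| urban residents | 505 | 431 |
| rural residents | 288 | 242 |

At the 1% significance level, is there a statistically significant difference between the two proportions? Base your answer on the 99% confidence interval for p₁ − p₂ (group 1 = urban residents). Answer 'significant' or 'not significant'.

not significant

Sample proportions: 431/505 = 0.8535, 242/288 = 0.8403.
Each SE is √(p̂(1−p̂)/n): √(0.8535·0.1465/505) = 0.01574 and √(0.8403·0.1597/288) = 0.02159.
SE(p̂₁ − p̂₂) = √(SE₁² + SE₂²) = √(0.0002477476 + 0.0004661281) = 0.02672, since the two samples are independent.
At 99% confidence z* = 2.576; margin = 2.576 × 0.02672 = 0.06883.
The difference is 0.8535 − 0.8403 = 0.0132, so the interval is 0.0132 ± 0.06883 = (-0.05563, 0.08203).
The interval (-0.05563, 0.08203) contains 0, so the difference is not significant.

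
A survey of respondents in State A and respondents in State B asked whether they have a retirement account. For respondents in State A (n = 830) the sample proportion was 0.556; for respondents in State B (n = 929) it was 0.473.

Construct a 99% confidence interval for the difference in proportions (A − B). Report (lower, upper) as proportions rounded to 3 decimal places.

(0.022, 0.144)

SE₁ = √(p̂₁(1−p̂₁)/n₁) = √(0.5560·0.4440/830) = 0.01725; SE₂ = √(0.4730·0.5270/929) = 0.01638.
Independent samples: SE of the difference = √(SE₁² + SE₂²) = √(0.0002975625 + 0.0002683044) = 0.02379.
z* for 99% confidence is 2.576, so the margin of error is 2.576 × 0.02379 = 0.06128.
Point estimate p̂₁ − p̂₂ = 0.5560 − 0.4730 = 0.0830.
0.0830 ± 0.06128 → (0.022, 0.144).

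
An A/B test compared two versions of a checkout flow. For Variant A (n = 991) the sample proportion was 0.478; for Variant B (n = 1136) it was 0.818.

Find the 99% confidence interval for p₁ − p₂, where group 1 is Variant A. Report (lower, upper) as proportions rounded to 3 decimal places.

(-0.390, -0.290)

SE₁ = √(p̂₁(1−p̂₁)/n₁) = √(0.4780·0.5220/991) = 0.01587; SE₂ = √(0.8180·0.1820/1136) = 0.01145.
Independent samples: SE of the difference = √(SE₁² + SE₂²) = √(0.0002518569 + 0.0001311025) = 0.01957.
z* for 99% confidence is 2.576, so the margin of error is 2.576 × 0.01957 = 0.05041.
Point estimate p̂₁ − p̂₂ = 0.4780 − 0.8180 = -0.3400.
-0.3400 ± 0.05041 → (-0.390, -0.290).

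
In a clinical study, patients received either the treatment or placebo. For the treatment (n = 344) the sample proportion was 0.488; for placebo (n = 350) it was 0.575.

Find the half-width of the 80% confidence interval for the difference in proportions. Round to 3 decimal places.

0.048

The two standard errors are √(0.4880×0.5120/344) = 0.02695 and √(0.5750×0.4250/350) = 0.02642.
Because the samples are independent, SE_diff = √(0.02695² + 0.02642²) = 0.03774.
Using z* = 1.282 for 80%, ME = 1.282 × 0.03774 = 0.04838.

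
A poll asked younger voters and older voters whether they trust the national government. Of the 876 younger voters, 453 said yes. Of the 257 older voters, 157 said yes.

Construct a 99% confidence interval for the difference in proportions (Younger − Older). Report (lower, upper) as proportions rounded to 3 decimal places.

(-0.183, -0.004)

First, p̂₁ = 453/876 = 0.5171; p̂₂ = 157/257 = 0.6109.
The two standard errors are √(0.5171×0.4829/876) = 0.01688 and √(0.6109×0.3891/257) = 0.03041.
Because the samples are independent, SE_diff = √(0.01688² + 0.03041²) = 0.03478.
Using z* = 2.576 for 99%, ME = 2.576 × 0.03478 = 0.08959.
p̂₁ − p̂₂ = -0.0938; interval -0.0938 ± 0.08959 gives (-0.183, -0.004).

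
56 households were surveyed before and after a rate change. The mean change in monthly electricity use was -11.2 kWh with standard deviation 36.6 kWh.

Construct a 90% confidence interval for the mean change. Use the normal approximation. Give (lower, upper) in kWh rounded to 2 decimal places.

This is a matched-pairs design, so SE = s_d/√n = 36.6/√56 = 4.8909.
Margin = 1.645 × 4.8909 = 8.0455; the interval is -11.2 ± 8.0455 = (-19.25, -3.15).

(-19.25, -3.15)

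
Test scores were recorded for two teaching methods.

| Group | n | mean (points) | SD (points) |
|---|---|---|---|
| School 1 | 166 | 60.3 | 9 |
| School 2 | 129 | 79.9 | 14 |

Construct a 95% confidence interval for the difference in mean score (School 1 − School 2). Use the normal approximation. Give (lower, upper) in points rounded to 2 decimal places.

(-22.38, -16.82)

SE₁ = s₁/√n₁ = 9/√166 = 0.6985; SE₂ = 14/√129 = 1.2326.
Independent samples, unequal variances: SE_diff = √(SE₁² + SE₂²) = √(0.48790225 + 1.51930276) = 1.4168.
z* = 1.960, so margin of error = 1.960 × 1.4168 = 2.7769.
Difference in means = 60.3 − 79.9 = -19.6000.
-19.6000 ± 2.7769 → (-22.38, -16.82).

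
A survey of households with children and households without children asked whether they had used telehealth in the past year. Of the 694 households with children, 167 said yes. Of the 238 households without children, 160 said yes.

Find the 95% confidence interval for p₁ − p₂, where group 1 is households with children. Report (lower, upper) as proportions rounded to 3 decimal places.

(-0.499, -0.364)

p̂₁ = 167/694 = 0.2406 and p̂₂ = 160/238 = 0.6723.
SE₁ = √(p̂₁(1−p̂₁)/n₁) = √(0.2406·0.7594/694) = 0.01623; SE₂ = √(0.6723·0.3277/238) = 0.03043.
Independent samples: SE of the difference = √(SE₁² + SE₂²) = √(0.0002634129 + 0.0009259849) = 0.03449.
z* for 95% confidence is 1.960, so the margin of error is 1.960 × 0.03449 = 0.06760.
Point estimate p̂₁ − p̂₂ = 0.2406 − 0.6723 = -0.4317.
-0.4317 ± 0.06760 → (-0.499, -0.364).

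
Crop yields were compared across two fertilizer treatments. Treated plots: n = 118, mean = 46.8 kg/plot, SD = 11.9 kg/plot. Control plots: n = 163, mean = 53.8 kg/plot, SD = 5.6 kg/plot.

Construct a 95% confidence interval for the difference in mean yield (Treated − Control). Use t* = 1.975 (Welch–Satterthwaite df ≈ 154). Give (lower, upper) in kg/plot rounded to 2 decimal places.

(-9.33, -4.67)

Per-group SEs: s₁/√n₁ = 11.9/√118 = 1.0955, s₂/√n₂ = 5.6/√163 = 0.4386.
Unpooled SE of the difference: √(1.20012025 + 0.19236996) = 1.1800.
Margin of error = t* · SE = 1.975 × 1.1800 = 2.3305.
x̄₁ − x̄₂ = 46.8 − 53.8 = -7.0000.
CI: -7.0000 ± 2.3305 = (-9.33, -4.67).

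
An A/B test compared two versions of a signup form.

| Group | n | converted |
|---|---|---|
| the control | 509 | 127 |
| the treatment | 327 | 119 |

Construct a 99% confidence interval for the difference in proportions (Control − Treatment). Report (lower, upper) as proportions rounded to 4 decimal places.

p̂₁ = 127/509 = 0.2495 and p̂₂ = 119/327 = 0.3639.
SE₁ = √(p̂₁(1−p̂₁)/n₁) = √(0.2495·0.7505/509) = 0.01918; SE₂ = √(0.3639·0.6361/327) = 0.02661.
Independent samples: SE of the difference = √(SE₁² + SE₂²) = √(0.0003678724 + 0.0007080921) = 0.03280.
z* for 99% confidence is 2.576, so the margin of error is 2.576 × 0.03280 = 0.08449.
Point estimate p̂₁ − p̂₂ = 0.2495 − 0.3639 = -0.1144.
-0.1144 ± 0.08449 → (-0.1989, -0.0299).

(-0.1989, -0.0299)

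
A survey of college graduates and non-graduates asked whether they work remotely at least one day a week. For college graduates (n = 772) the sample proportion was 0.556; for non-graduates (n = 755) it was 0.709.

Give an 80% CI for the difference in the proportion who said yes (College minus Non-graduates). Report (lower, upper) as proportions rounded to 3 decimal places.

The two standard errors are √(0.5560×0.4440/772) = 0.01788 and √(0.7090×0.2910/755) = 0.01653.
Because the samples are independent, SE_diff = √(0.01788² + 0.01653²) = 0.02435.
Using z* = 1.282 for 80%, ME = 1.282 × 0.02435 = 0.03122.
p̂₁ − p̂₂ = -0.1530; interval -0.1530 ± 0.03122 gives (-0.184, -0.122).

(-0.184, -0.122)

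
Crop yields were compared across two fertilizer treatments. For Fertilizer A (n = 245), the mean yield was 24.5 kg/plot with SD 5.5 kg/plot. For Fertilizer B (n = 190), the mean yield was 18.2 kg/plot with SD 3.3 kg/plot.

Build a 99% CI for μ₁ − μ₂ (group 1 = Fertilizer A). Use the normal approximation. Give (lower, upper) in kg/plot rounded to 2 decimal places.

(5.20, 7.40)

Standard errors of each mean: 5.5/√245 = 0.3514 and 3.3/√190 = 0.2394.
SE(x̄₁ − x̄₂) = √(0.3514² + 0.2394²) = 0.4252 for independent samples with unequal variances.
With z* = 2.576, the margin is 2.576 × 0.4252 = 1.0953.
x̄₁ − x̄₂ = 24.5 − 18.2 = 6.3000; the interval is 6.3000 ± 1.0953 = (5.20, 7.40).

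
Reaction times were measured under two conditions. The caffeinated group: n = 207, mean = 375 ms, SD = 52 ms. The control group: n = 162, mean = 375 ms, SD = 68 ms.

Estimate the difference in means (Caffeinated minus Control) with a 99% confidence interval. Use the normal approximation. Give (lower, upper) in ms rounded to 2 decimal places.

(-16.62, 16.62)

Standard errors of each mean: 52/√207 = 3.6142 and 68/√162 = 5.3426.
SE(x̄₁ − x̄₂) = √(3.6142² + 5.3426²) = 6.4503 for independent samples with unequal variances.
With z* = 2.576, the margin is 2.576 × 6.4503 = 16.6160.
x̄₁ − x̄₂ = 375 − 375 = 0.0000; the interval is 0.0000 ± 16.6160 = (-16.62, 16.62).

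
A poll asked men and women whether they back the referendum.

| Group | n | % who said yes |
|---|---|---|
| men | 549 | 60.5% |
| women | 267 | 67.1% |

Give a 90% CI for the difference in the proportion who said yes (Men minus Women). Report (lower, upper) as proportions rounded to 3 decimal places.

(-0.124, -0.008)

The two standard errors are √(0.6050×0.3950/549) = 0.02086 and √(0.6710×0.3290/267) = 0.02875.
Because the samples are independent, SE_diff = √(0.02086² + 0.02875²) = 0.03552.
Using z* = 1.645 for 90%, ME = 1.645 × 0.03552 = 0.05843.
p̂₁ − p̂₂ = -0.0660; interval -0.0660 ± 0.05843 gives (-0.124, -0.008).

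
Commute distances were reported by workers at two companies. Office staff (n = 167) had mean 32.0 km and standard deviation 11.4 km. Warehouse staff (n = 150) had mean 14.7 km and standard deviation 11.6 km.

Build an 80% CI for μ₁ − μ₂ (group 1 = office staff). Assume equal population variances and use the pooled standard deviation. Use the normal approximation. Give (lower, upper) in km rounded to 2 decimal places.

Pooled variance s_p² = [166·11.4² + 149·11.6²] / (167+150−2) = 132.1359, so s_p = 11.4950.
SE_diff = s_p·√(1/n₁ + 1/n₂) = 11.4950·√(1/167 + 1/150) = 1.2931.
z* = 1.282; margin = 1.282 × 1.2931 = 1.6578.
Difference = 32.0 − 14.7 = 17.3000.
17.3000 ± 1.6578 → (15.64, 18.96).

(15.64, 18.96)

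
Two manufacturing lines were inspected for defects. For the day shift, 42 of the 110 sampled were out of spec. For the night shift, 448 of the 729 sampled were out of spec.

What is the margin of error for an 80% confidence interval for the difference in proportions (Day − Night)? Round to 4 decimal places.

p̂₁ = 42/110 = 0.3818 and p̂₂ = 448/729 = 0.6145.
SE₁ = √(p̂₁(1−p̂₁)/n₁) = √(0.3818·0.6182/110) = 0.04632; SE₂ = √(0.6145·0.3855/729) = 0.01803.
Independent samples: SE of the difference = √(SE₁² + SE₂²) = √(0.0021455424 + 0.0003250809) = 0.04971.
z* for 80% confidence is 1.282, so the margin of error is 1.282 × 0.04971 = 0.06373.

0.0637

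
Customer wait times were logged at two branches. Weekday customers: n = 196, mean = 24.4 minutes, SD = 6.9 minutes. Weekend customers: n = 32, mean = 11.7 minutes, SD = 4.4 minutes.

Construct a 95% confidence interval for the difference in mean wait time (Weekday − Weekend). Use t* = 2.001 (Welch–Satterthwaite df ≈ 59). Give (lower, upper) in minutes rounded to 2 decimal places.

(10.86, 14.54)

Per-group SEs: s₁/√n₁ = 6.9/√196 = 0.4929, s₂/√n₂ = 4.4/√32 = 0.7778.
Unpooled SE of the difference: √(0.24295041 + 0.60497284) = 0.9208.
Margin of error = t* · SE = 2.001 × 0.9208 = 1.8425.
x̄₁ − x̄₂ = 24.4 − 11.7 = 12.7000.
CI: 12.7000 ± 1.8425 = (10.86, 14.54).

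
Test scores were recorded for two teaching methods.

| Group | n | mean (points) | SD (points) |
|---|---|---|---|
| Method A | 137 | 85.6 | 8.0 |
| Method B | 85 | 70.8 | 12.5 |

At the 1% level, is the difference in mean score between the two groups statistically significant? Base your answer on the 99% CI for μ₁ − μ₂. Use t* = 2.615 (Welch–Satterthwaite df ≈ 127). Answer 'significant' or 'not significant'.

SE₁ = s₁/√n₁ = 8.0/√137 = 0.6835; SE₂ = 12.5/√85 = 1.3558.
Independent samples, unequal variances: SE_diff = √(SE₁² + SE₂²) = √(0.46717225 + 1.83819364) = 1.5183.
t* = 2.615, so margin of error = 2.615 × 1.5183 = 3.9704.
Difference in means = 85.6 − 70.8 = 14.8000.
14.8000 ± 3.9704 → (10.8296, 18.7704).
The interval (10.8296, 18.7704) does not contain 0, so the difference is significant.

significant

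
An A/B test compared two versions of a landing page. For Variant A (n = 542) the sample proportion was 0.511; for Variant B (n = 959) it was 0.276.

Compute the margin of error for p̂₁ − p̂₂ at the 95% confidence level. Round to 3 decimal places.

Each SE is √(p̂(1−p̂)/n): √(0.5110·0.4890/542) = 0.02147 and √(0.2760·0.7240/959) = 0.01443.
SE(p̂₁ − p̂₂) = √(SE₁² + SE₂²) = √(0.0004609609 + 0.0002082249) = 0.02587, since the two samples are independent.
At 95% confidence z* = 1.960; margin = 1.960 × 0.02587 = 0.05071.

0.051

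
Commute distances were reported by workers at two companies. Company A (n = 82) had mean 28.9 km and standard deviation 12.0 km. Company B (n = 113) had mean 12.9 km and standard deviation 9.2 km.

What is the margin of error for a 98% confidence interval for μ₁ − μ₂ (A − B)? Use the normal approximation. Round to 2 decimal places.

3.68

SE₁ = s₁/√n₁ = 12.0/√82 = 1.3252; SE₂ = 9.2/√113 = 0.8655.
Independent samples, unequal variances: SE_diff = √(SE₁² + SE₂²) = √(1.75615504 + 0.74909025) = 1.5828.
z* = 2.326, so margin of error = 2.326 × 1.5828 = 3.6816.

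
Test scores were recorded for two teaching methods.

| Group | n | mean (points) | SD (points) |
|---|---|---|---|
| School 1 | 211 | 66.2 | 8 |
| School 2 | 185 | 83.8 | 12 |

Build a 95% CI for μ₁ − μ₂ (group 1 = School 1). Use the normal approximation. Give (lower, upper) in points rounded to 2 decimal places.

(-19.64, -15.56)

Standard errors of each mean: 8/√211 = 0.5507 and 12/√185 = 0.8823.
SE(x̄₁ − x̄₂) = √(0.5507² + 0.8823²) = 1.0401 for independent samples with unequal variances.
With z* = 1.960, the margin is 1.960 × 1.0401 = 2.0386.
x̄₁ − x̄₂ = 66.2 − 83.8 = -17.6000; the interval is -17.6000 ± 2.0386 = (-19.64, -15.56).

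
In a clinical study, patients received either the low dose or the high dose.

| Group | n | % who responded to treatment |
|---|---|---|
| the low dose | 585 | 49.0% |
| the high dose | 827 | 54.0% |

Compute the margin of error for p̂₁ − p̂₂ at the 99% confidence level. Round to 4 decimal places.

Each SE is √(p̂(1−p̂)/n): √(0.4900·0.5100/585) = 0.02067 and √(0.5400·0.4600/827) = 0.01733.
SE(p̂₁ − p̂₂) = √(SE₁² + SE₂²) = √(0.0004272489 + 0.0003003289) = 0.02697, since the two samples are independent.
At 99% confidence z* = 2.576; margin = 2.576 × 0.02697 = 0.06947.

0.0695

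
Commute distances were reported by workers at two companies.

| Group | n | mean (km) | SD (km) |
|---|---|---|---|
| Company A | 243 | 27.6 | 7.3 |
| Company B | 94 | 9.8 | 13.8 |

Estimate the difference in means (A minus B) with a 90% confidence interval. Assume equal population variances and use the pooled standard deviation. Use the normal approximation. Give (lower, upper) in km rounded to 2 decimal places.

Pooled variance s_p² = [242·7.3² + 93·13.8²] / (243+94−2) = 91.3645, so s_p = 9.5585.
SE_diff = s_p·√(1/n₁ + 1/n₂) = 9.5585·√(1/243 + 1/94) = 1.1610.
z* = 1.645; margin = 1.645 × 1.1610 = 1.9098.
Difference = 27.6 − 9.8 = 17.8000.
17.8000 ± 1.9098 → (15.89, 19.71).

(15.89, 19.71)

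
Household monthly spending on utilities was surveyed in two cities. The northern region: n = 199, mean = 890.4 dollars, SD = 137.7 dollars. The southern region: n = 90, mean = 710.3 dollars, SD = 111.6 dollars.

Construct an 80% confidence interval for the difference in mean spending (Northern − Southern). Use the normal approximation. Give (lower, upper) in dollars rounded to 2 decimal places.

(160.50, 199.70)

Per-group SEs: s₁/√n₁ = 137.7/√199 = 9.7613, s₂/√n₂ = 111.6/√90 = 11.7637.
Unpooled SE of the difference: √(95.28297769 + 138.38463769) = 15.2862.
Margin of error = z* · SE = 1.282 × 15.2862 = 19.5969.
x̄₁ − x̄₂ = 890.4 − 710.3 = 180.1000.
CI: 180.1000 ± 19.5969 = (160.50, 199.70).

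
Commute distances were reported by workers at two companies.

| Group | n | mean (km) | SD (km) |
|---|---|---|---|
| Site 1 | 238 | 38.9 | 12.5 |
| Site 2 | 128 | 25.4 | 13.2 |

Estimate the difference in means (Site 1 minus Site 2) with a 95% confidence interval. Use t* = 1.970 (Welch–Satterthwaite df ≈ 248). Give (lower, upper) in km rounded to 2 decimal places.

(10.70, 16.30)

Per-group SEs: s₁/√n₁ = 12.5/√238 = 0.8103, s₂/√n₂ = 13.2/√128 = 1.1667.
Unpooled SE of the difference: √(0.65658609 + 1.36118889) = 1.4205.
Margin of error = t* · SE = 1.970 × 1.4205 = 2.7984.
x̄₁ − x̄₂ = 38.9 − 25.4 = 13.5000.
CI: 13.5000 ± 2.7984 = (10.70, 16.30).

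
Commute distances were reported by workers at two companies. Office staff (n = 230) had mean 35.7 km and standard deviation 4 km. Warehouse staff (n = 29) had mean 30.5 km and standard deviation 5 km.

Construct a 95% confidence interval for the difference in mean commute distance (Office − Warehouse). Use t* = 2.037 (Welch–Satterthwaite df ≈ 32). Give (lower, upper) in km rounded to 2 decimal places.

Standard errors of each mean: 4/√230 = 0.2638 and 5/√29 = 0.9285.
SE(x̄₁ − x̄₂) = √(0.2638² + 0.9285²) = 0.9652 for independent samples with unequal variances.
With t* = 2.037, the margin is 2.037 × 0.9652 = 1.9661.
x̄₁ − x̄₂ = 35.7 − 30.5 = 5.2000; the interval is 5.2000 ± 1.9661 = (3.23, 7.17).

(3.23, 7.17)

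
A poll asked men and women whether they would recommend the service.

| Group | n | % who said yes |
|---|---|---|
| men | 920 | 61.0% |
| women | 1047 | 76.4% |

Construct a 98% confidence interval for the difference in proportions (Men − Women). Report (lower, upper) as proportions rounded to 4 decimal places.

(-0.2023, -0.1057)

SE₁ = √(p̂₁(1−p̂₁)/n₁) = √(0.6100·0.3900/920) = 0.01608; SE₂ = √(0.7640·0.2360/1047) = 0.01312.
Independent samples: SE of the difference = √(SE₁² + SE₂²) = √(0.0002585664 + 0.0001721344) = 0.02075.
z* for 98% confidence is 2.326, so the margin of error is 2.326 × 0.02075 = 0.04826.
Point estimate p̂₁ − p̂₂ = 0.6100 − 0.7640 = -0.1540.
-0.1540 ± 0.04826 → (-0.2023, -0.1057).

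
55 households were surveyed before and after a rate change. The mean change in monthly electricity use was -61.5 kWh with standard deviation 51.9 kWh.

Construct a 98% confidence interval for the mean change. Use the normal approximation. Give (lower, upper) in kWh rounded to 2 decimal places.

(-77.78, -45.22)

Paired design: SE = s_d/√n = 51.9/√55 = 6.9982.
z* = 2.326; margin of error = 2.326 × 6.9982 = 16.2778.
-61.5 ± 16.2778 → (-77.78, -45.22).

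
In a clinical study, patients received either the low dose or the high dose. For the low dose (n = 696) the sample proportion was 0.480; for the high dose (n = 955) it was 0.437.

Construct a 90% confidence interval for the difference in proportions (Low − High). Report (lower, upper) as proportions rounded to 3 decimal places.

Each SE is √(p̂(1−p̂)/n): √(0.4800·0.5200/696) = 0.01894 and √(0.4370·0.5630/955) = 0.01605.
SE(p̂₁ − p̂₂) = √(SE₁² + SE₂²) = √(0.0003587236 + 0.0002576025) = 0.02483, since the two samples are independent.
At 90% confidence z* = 1.645; margin = 1.645 × 0.02483 = 0.04085.
The difference is 0.4800 − 0.4370 = 0.0430, so the interval is 0.0430 ± 0.04085 = (0.002, 0.084).

(0.002, 0.084)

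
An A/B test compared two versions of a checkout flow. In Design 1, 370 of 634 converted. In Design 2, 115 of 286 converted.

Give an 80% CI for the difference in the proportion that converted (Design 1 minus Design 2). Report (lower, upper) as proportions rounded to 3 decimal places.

p̂₁ = 370/634 = 0.5836 and p̂₂ = 115/286 = 0.4021.
SE₁ = √(p̂₁(1−p̂₁)/n₁) = √(0.5836·0.4164/634) = 0.01958; SE₂ = √(0.4021·0.5979/286) = 0.02899.
Independent samples: SE of the difference = √(SE₁² + SE₂²) = √(0.0003833764 + 0.0008404201) = 0.03498.
z* for 80% confidence is 1.282, so the margin of error is 1.282 × 0.03498 = 0.04484.
Point estimate p̂₁ − p̂₂ = 0.5836 − 0.4021 = 0.1815.
0.1815 ± 0.04484 → (0.137, 0.226).

(0.137, 0.226)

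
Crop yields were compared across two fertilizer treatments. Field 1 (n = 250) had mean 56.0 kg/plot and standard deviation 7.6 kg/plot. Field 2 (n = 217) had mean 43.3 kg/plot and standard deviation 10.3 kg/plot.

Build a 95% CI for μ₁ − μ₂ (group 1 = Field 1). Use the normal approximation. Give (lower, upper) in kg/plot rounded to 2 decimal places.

Per-group SEs: s₁/√n₁ = 7.6/√250 = 0.4807, s₂/√n₂ = 10.3/√217 = 0.6992.
Unpooled SE of the difference: √(0.23107249 + 0.48888064) = 0.8485.
Margin of error = z* · SE = 1.960 × 0.8485 = 1.6631.
x̄₁ − x̄₂ = 56.0 − 43.3 = 12.7000.
CI: 12.7000 ± 1.6631 = (11.04, 14.36).

(11.04, 14.36)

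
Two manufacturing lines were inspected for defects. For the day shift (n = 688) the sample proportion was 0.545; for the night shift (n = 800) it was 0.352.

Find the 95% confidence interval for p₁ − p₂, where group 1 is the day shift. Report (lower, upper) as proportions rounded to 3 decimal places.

(0.143, 0.243)

The two standard errors are √(0.5450×0.4550/688) = 0.01898 and √(0.3520×0.6480/800) = 0.01689.
Because the samples are independent, SE_diff = √(0.01898² + 0.01689²) = 0.02541.
Using z* = 1.960 for 95%, ME = 1.960 × 0.02541 = 0.04980.
p̂₁ − p̂₂ = 0.1930; interval 0.1930 ± 0.04980 gives (0.143, 0.243).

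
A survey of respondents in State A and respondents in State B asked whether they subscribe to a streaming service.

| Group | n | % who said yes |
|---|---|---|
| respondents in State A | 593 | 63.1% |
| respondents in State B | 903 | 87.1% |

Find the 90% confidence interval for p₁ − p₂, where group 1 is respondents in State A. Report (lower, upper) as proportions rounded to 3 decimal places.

The two standard errors are √(0.6310×0.3690/593) = 0.01982 and √(0.8710×0.1290/903) = 0.01115.
Because the samples are independent, SE_diff = √(0.01982² + 0.01115²) = 0.02274.
Using z* = 1.645 for 90%, ME = 1.645 × 0.02274 = 0.03741.
p̂₁ − p̂₂ = -0.2400; interval -0.2400 ± 0.03741 gives (-0.277, -0.203).

(-0.277, -0.203)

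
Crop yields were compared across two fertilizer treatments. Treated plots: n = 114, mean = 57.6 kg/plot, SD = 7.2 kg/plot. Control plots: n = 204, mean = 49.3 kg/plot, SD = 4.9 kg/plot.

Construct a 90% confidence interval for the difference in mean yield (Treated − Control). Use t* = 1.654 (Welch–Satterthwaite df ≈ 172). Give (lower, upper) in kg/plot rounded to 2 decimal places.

(7.05, 9.55)

SE₁ = s₁/√n₁ = 7.2/√114 = 0.6743; SE₂ = 4.9/√204 = 0.3431.
Independent samples, unequal variances: SE_diff = √(SE₁² + SE₂²) = √(0.45468049 + 0.11771761) = 0.7566.
t* = 1.654, so margin of error = 1.654 × 0.7566 = 1.2514.
Difference in means = 57.6 − 49.3 = 8.3000.
8.3000 ± 1.2514 → (7.05, 9.55).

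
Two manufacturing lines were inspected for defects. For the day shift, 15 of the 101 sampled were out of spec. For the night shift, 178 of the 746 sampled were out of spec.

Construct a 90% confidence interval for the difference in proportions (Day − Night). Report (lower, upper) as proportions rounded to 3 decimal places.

(-0.154, -0.026)

First, p̂₁ = 15/101 = 0.1485; p̂₂ = 178/746 = 0.2386.
The two standard errors are √(0.1485×0.8515/101) = 0.03538 and √(0.2386×0.7614/746) = 0.01561.
Because the samples are independent, SE_diff = √(0.03538² + 0.01561²) = 0.03867.
Using z* = 1.645 for 90%, ME = 1.645 × 0.03867 = 0.06361.
p̂₁ − p̂₂ = -0.0901; interval -0.0901 ± 0.06361 gives (-0.154, -0.026).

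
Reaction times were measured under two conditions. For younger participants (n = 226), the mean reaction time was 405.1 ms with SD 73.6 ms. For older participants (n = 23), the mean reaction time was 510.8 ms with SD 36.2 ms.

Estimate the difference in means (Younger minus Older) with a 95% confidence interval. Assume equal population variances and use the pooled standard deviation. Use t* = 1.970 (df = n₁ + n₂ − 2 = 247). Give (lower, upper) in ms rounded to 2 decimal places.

Pooled variance s_p² = [225·73.6² + 22·36.2²] / (226+23−2) = 5051.1971, so s_p = 71.0718.
SE_diff = s_p·√(1/n₁ + 1/n₂) = 71.0718·√(1/226 + 1/23) = 15.5553.
t* = 1.970; margin = 1.970 × 15.5553 = 30.6439.
Difference = 405.1 − 510.8 = -105.7000.
-105.7000 ± 30.6439 → (-136.34, -75.06).

(-136.34, -75.06)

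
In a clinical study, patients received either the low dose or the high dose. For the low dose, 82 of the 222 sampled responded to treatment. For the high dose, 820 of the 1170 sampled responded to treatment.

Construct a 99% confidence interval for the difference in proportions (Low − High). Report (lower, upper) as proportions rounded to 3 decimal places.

(-0.422, -0.241)

First, p̂₁ = 82/222 = 0.3694; p̂₂ = 820/1170 = 0.7009.
The two standard errors are √(0.3694×0.6306/222) = 0.03239 and √(0.7009×0.2991/1170) = 0.01339.
Because the samples are independent, SE_diff = √(0.03239² + 0.01339²) = 0.03505.
Using z* = 2.576 for 99%, ME = 2.576 × 0.03505 = 0.09029.
p̂₁ − p̂₂ = -0.3315; interval -0.3315 ± 0.09029 gives (-0.422, -0.241).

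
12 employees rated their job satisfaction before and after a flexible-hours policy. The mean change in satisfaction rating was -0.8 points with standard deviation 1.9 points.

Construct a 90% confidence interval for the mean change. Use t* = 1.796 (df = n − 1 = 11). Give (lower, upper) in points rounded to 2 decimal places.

(-1.79, 0.19)

Paired design: SE = s_d/√n = 1.9/√12 = 0.5485.
t* = 1.796; margin of error = 1.796 × 0.5485 = 0.9851.
-0.8 ± 0.9851 → (-1.79, 0.19).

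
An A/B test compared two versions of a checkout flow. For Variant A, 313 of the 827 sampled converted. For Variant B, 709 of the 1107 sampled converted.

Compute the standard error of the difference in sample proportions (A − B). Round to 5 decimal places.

0.02219

p̂₁ = 313/827 = 0.3785 and p̂₂ = 709/1107 = 0.6405.
SE₁ = √(p̂₁(1−p̂₁)/n₁) = √(0.3785·0.6215/827) = 0.01687; SE₂ = √(0.6405·0.3595/1107) = 0.01442.
Independent samples: SE of the difference = √(SE₁² + SE₂²) = √(0.0002845969 + 0.0002079364) = 0.02219.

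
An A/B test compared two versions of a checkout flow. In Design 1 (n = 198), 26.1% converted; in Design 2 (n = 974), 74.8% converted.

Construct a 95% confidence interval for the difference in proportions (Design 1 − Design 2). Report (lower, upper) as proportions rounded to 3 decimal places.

(-0.554, -0.420)

SE₁ = √(p̂₁(1−p̂₁)/n₁) = √(0.2610·0.7390/198) = 0.03121; SE₂ = √(0.7480·0.2520/974) = 0.01391.
Independent samples: SE of the difference = √(SE₁² + SE₂²) = √(0.0009740641 + 0.0001934881) = 0.03417.
z* for 95% confidence is 1.960, so the margin of error is 1.960 × 0.03417 = 0.06697.
Point estimate p̂₁ − p̂₂ = 0.2610 − 0.7480 = -0.4870.
-0.4870 ± 0.06697 → (-0.554, -0.420).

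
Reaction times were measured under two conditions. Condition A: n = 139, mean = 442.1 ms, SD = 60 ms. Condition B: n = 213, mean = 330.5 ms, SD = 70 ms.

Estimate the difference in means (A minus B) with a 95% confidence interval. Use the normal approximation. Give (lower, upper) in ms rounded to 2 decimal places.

(97.89, 125.31)

Standard errors of each mean: 60/√139 = 5.0891 and 70/√213 = 4.7963.
SE(x̄₁ − x̄₂) = √(5.0891² + 4.7963²) = 6.9931 for independent samples with unequal variances.
With z* = 1.960, the margin is 1.960 × 6.9931 = 13.7065.
x̄₁ − x̄₂ = 442.1 − 330.5 = 111.6000; the interval is 111.6000 ± 13.7065 = (97.89, 125.31).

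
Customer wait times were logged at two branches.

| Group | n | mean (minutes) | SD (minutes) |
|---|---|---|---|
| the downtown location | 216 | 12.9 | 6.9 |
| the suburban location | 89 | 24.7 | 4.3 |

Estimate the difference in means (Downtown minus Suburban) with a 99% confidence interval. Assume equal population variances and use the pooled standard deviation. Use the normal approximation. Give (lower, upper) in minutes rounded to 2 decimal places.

Pooled variance s_p² = [215·6.9² + 88·4.3²] / (216+89−2) = 39.1527, so s_p = 6.2572.
SE_diff = s_p·√(1/n₁ + 1/n₂) = 6.2572·√(1/216 + 1/89) = 0.7881.
z* = 2.576; margin = 2.576 × 0.7881 = 2.0301.
Difference = 12.9 − 24.7 = -11.8000.
-11.8000 ± 2.0301 → (-13.83, -9.77).

(-13.83, -9.77)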